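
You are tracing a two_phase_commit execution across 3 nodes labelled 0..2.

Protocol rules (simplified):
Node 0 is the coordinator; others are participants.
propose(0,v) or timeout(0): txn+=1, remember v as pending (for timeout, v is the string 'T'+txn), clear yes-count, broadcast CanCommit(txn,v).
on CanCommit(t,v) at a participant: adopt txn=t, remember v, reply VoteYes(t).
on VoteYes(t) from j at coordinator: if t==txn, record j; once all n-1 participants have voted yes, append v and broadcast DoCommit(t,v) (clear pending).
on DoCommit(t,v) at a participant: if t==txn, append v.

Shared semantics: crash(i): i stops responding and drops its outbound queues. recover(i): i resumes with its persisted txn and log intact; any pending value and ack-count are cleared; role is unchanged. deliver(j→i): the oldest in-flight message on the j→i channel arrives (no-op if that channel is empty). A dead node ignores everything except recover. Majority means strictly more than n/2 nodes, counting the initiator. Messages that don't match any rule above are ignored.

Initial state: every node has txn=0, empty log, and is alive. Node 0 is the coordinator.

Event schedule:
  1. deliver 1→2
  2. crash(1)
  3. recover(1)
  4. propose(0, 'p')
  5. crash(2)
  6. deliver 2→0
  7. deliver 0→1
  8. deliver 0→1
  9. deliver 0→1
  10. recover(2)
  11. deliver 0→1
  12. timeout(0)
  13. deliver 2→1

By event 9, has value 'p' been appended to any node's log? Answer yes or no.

no

after 1 — deliver 1→2: ·
after 2 — crash(1): n1:✗part/t0/[-]
after 3 — recover(1): n1:part/t0/[-]
after 4 — propose(0,'p'): n0:coor/t1/[-]
after 5 — crash(2): n2:✗part/t0/[-]
after 6 — deliver 2→0: ·
after 7 — deliver 0→1: n1:part/t1/[-]
after 8 — deliver 0→1: ·
after 9 — deliver 0→1: ·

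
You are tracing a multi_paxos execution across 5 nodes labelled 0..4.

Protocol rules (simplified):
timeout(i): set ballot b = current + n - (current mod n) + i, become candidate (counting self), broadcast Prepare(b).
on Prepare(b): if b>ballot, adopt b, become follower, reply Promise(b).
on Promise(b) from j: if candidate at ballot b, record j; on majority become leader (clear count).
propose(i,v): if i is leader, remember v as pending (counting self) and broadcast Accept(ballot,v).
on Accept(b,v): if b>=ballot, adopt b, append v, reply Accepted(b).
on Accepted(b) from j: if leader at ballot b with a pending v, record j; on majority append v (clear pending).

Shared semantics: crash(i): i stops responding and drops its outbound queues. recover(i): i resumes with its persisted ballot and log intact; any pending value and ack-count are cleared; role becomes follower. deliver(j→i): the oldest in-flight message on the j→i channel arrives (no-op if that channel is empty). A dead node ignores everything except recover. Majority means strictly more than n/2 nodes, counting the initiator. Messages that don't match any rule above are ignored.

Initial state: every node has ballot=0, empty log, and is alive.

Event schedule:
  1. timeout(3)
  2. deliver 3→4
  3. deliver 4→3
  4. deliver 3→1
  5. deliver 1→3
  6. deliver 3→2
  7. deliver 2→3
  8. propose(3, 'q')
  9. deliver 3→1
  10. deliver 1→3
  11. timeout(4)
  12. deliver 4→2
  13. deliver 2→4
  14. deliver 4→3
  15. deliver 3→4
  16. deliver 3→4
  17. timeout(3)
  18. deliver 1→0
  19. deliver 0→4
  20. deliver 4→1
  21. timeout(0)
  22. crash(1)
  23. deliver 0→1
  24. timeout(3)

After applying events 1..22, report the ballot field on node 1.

after 1 — timeout(3): n3:cand/b8/[-]
after 2 — deliver 3→4: n4:foll/b8/[-]
after 3 — deliver 4→3: ·
after 4 — deliver 3→1: n1:foll/b8/[-]
after 5 — deliver 1→3: n3:lead/b8/[-]
after 6 — deliver 3→2: n2:foll/b8/[-]
after 7 — deliver 2→3: ·
after 8 — propose(3,'q'): ·
after 9 — deliver 3→1: n1:foll/b8/[q]
after 10 — deliver 1→3: ·
after 11 — timeout(4): n4:cand/b14/[-]
after 12 — deliver 4→2: n2:foll/b14/[-]
after 13 — deliver 2→4: ·
after 14 — deliver 4→3: n3:foll/b14/[-]
after 15 — deliver 3→4: ·
after 16 — deliver 3→4: n4:lead/b14/[-]
after 17 — timeout(3): n3:cand/b18/[-]
after 18 — deliver 1→0: ·
after 19 — deliver 0→4: ·
after 20 — deliver 4→1: n1:foll/b14/[q]
after 21 — timeout(0): n0:cand/b5/[-]
after 22 — crash(1): n1:✗foll/b14/[q]

14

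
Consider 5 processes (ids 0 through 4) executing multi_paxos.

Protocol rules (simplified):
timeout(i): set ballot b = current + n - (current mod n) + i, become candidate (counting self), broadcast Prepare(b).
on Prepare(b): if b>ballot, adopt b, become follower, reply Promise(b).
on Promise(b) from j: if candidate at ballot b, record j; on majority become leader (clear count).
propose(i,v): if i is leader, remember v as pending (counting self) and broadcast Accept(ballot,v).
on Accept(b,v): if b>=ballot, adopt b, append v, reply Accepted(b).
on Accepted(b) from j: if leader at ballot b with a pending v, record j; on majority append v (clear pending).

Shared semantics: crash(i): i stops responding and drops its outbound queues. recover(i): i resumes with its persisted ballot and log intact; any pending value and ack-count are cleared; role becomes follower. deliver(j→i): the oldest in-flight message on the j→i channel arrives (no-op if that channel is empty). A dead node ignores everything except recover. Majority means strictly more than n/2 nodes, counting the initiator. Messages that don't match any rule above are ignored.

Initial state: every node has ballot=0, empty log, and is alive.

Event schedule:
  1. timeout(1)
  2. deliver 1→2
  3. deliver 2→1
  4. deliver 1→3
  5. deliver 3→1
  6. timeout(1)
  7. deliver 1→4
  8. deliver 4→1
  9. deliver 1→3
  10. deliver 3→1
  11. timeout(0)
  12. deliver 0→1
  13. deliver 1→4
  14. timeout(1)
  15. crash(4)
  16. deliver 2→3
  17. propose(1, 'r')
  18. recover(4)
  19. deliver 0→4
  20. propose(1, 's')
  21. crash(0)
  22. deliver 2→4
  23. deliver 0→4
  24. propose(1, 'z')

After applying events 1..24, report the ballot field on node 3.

[1] timeout(1) → N1(cand b6 [-])
[2] deliver 1→2 → N2(foll b6 [-])
[3] deliver 2→1 → ∅
[4] deliver 1→3 → N3(foll b6 [-])
[5] deliver 3→1 → N1(lead b6 [-])
[6] timeout(1) → N1(cand b11 [-])
[7] deliver 1→4 → N4(foll b6 [-])
[8] deliver 4→1 → ∅
[9] deliver 1→3 → N3(foll b11 [-])
[10] deliver 3→1 → ∅
[11] timeout(0) → N0(cand b5 [-])
[12] deliver 0→1 → ∅
[13] deliver 1→4 → N4(foll b11 [-])
[14] timeout(1) → N1(cand b16 [-])
[15] crash(4) → N4(✗foll b11 [-])
[16] deliver 2→3 → ∅
[17] propose(1,'r') → ∅
[18] recover(4) → N4(foll b11 [-])
[19] deliver 0→4 → ∅
[20] propose(1,'s') → ∅
[21] crash(0) → N0(✗cand b5 [-])
[22] deliver 2→4 → ∅
[23] deliver 0→4 → ∅
[24] propose(1,'z') → ∅

11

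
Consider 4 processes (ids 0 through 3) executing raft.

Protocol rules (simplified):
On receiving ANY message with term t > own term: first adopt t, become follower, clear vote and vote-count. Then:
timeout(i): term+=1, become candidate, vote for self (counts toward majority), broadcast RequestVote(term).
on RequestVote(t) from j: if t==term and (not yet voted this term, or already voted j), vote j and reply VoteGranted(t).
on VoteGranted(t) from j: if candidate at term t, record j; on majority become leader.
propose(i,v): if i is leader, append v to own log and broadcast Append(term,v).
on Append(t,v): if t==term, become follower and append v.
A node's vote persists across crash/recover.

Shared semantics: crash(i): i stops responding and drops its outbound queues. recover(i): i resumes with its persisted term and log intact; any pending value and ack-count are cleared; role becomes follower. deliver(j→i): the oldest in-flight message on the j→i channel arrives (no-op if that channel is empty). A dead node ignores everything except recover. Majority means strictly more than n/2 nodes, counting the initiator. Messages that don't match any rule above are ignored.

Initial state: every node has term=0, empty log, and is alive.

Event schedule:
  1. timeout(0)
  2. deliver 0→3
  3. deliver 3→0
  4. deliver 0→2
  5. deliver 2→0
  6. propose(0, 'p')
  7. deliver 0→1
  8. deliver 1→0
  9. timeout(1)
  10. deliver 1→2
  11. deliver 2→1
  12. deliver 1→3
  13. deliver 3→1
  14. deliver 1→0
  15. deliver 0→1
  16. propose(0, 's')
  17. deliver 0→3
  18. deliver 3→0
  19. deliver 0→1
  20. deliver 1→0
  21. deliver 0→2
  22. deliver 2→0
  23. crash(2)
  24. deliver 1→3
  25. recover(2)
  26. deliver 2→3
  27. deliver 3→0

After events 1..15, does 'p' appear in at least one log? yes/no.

yes

after 1 — timeout(0): n0:cand/t1/[-]
after 2 — deliver 0→3: n3:foll/t1/[-]
after 3 — deliver 3→0: ·
after 4 — deliver 0→2: n2:foll/t1/[-]
after 5 — deliver 2→0: n0:lead/t1/[-]
after 6 — propose(0,'p'): n0:lead/t1/[p]
after 7 — deliver 0→1: n1:foll/t1/[-]
after 8 — deliver 1→0: ·
after 9 — timeout(1): n1:cand/t2/[-]
after 10 — deliver 1→2: n2:foll/t2/[-]
after 11 — deliver 2→1: ·
after 12 — deliver 1→3: n3:foll/t2/[-]
after 13 — deliver 3→1: n1:lead/t2/[-]
after 14 — deliver 1→0: n0:foll/t2/[p]
after 15 — deliver 0→1: ·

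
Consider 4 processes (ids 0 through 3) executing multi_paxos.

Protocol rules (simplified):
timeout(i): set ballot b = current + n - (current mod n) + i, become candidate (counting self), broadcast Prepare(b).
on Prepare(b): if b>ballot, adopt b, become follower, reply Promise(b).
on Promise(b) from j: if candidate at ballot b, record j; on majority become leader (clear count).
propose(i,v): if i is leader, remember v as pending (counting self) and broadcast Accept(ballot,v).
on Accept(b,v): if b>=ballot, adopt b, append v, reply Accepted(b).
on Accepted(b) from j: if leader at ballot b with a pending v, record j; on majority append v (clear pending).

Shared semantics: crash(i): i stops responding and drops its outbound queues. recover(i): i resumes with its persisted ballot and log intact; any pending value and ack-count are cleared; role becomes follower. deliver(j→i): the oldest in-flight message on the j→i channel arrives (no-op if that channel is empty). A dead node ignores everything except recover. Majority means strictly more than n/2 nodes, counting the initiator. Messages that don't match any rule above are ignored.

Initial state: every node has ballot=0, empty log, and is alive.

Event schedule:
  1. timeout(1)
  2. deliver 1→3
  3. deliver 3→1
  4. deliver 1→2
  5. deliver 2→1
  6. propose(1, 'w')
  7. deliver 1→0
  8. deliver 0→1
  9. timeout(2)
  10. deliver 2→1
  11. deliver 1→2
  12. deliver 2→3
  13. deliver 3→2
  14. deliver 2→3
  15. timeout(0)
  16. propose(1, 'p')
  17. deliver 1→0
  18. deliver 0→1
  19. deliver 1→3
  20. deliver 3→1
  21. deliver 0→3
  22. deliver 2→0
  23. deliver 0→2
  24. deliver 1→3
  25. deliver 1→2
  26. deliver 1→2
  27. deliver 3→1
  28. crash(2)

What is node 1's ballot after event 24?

[1] timeout(1) → N1(cand b5 [-])
[2] deliver 1→3 → N3(foll b5 [-])
[3] deliver 3→1 → ∅
[4] deliver 1→2 → N2(foll b5 [-])
[5] deliver 2→1 → N1(lead b5 [-])
[6] propose(1,'w') → ∅
[7] deliver 1→0 → N0(foll b5 [-])
[8] deliver 0→1 → ∅
[9] timeout(2) → N2(cand b10 [-])
[10] deliver 2→1 → N1(foll b10 [-])
[11] deliver 1→2 → ∅
[12] deliver 2→3 → N3(foll b10 [-])
[13] deliver 3→2 → ∅
[14] deliver 2→3 → ∅
[15] timeout(0) → N0(cand b8 [-])
[16] propose(1,'p') → ∅
[17] deliver 1→0 → ∅
[18] deliver 0→1 → ∅
[19] deliver 1→3 → ∅
[20] deliver 3→1 → ∅
[21] deliver 0→3 → ∅
[22] deliver 2→0 → N0(foll b10 [-])
[23] deliver 0→2 → ∅
[24] deliver 1→3 → ∅

10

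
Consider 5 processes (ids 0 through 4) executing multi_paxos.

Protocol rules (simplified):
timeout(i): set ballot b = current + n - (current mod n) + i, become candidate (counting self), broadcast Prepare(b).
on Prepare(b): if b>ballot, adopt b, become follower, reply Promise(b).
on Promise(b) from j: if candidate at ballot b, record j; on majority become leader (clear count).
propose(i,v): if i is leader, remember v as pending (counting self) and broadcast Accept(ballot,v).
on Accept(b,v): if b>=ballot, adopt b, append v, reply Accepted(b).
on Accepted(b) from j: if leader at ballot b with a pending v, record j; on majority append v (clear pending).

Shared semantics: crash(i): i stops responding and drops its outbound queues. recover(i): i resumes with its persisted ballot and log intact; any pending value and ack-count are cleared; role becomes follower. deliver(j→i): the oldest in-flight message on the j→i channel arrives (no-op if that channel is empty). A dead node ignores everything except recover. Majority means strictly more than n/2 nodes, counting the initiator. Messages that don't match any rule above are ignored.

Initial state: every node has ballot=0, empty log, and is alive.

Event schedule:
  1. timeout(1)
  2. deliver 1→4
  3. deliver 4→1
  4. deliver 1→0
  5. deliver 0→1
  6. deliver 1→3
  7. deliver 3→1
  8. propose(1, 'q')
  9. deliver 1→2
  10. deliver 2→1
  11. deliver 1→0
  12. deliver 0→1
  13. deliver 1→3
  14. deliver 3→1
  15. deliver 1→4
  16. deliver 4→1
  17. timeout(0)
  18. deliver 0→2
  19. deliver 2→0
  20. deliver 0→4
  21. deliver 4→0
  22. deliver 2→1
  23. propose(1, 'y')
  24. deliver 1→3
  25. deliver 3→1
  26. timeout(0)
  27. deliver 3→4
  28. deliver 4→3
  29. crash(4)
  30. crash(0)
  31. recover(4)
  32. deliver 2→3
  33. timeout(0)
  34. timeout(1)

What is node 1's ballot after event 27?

[1] timeout(1) → N1(cand b6 [-])
[2] deliver 1→4 → N4(foll b6 [-])
[3] deliver 4→1 → ∅
[4] deliver 1→0 → N0(foll b6 [-])
[5] deliver 0→1 → N1(lead b6 [-])
[6] deliver 1→3 → N3(foll b6 [-])
[7] deliver 3→1 → ∅
[8] propose(1,'q') → ∅
[9] deliver 1→2 → N2(foll b6 [-])
[10] deliver 2→1 → ∅
[11] deliver 1→0 → N0(foll b6 [q])
[12] deliver 0→1 → ∅
[13] deliver 1→3 → N3(foll b6 [q])
[14] deliver 3→1 → N1(lead b6 [q])
[15] deliver 1→4 → N4(foll b6 [q])
[16] deliver 4→1 → ∅
[17] timeout(0) → N0(cand b10 [q])
[18] deliver 0→2 → N2(foll b10 [-])
[19] deliver 2→0 → ∅
[20] deliver 0→4 → N4(foll b10 [q])
[21] deliver 4→0 → N0(lead b10 [q])
[22] deliver 2→1 → ∅
[23] propose(1,'y') → ∅
[24] deliver 1→3 → N3(foll b6 [q,y])
[25] deliver 3→1 → ∅
[26] timeout(0) → N0(cand b15 [q])
[27] deliver 3→4 → ∅

6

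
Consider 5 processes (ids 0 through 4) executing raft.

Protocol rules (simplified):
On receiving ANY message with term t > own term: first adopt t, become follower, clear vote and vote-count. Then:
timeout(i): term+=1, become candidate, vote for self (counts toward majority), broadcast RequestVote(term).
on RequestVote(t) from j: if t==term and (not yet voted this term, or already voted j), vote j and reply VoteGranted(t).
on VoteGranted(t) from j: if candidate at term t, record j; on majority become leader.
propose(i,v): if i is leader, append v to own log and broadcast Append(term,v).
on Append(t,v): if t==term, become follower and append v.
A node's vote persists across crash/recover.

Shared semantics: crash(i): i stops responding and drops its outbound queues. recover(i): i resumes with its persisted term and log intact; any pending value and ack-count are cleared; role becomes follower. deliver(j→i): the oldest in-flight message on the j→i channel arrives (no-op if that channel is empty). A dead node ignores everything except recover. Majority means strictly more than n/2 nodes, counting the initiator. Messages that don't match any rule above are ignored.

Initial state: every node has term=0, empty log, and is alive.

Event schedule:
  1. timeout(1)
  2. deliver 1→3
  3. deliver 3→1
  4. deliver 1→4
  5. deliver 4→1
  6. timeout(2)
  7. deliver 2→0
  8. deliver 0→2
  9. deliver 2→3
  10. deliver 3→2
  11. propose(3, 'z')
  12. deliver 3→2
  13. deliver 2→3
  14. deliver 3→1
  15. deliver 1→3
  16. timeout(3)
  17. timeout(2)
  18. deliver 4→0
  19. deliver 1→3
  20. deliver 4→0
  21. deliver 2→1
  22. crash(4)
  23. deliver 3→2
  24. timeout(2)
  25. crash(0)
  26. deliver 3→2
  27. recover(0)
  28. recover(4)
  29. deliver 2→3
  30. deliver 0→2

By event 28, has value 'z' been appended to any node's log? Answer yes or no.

[1] timeout(1) → N1(cand t1 [-])
[2] deliver 1→3 → N3(foll t1 [-])
[3] deliver 3→1 → ∅
[4] deliver 1→4 → N4(foll t1 [-])
[5] deliver 4→1 → N1(lead t1 [-])
[6] timeout(2) → N2(cand t1 [-])
[7] deliver 2→0 → N0(foll t1 [-])
[8] deliver 0→2 → ∅
[9] deliver 2→3 → ∅
[10] deliver 3→2 → ∅
[11] propose(3,'z') → ∅
[12] deliver 3→2 → ∅
[13] deliver 2→3 → ∅
[14] deliver 3→1 → ∅
[15] deliver 1→3 → ∅
[16] timeout(3) → N3(cand t2 [-])
[17] timeout(2) → N2(cand t2 [-])
[18] deliver 4→0 → ∅
[19] deliver 1→3 → ∅
[20] deliver 4→0 → ∅
[21] deliver 2→1 → ∅
[22] crash(4) → N4(✗foll t1 [-])
[23] deliver 3→2 → ∅
[24] timeout(2) → N2(cand t3 [-])
[25] crash(0) → N0(✗foll t1 [-])
[26] deliver 3→2 → ∅
[27] recover(0) → N0(foll t1 [-])
[28] recover(4) → N4(foll t1 [-])

no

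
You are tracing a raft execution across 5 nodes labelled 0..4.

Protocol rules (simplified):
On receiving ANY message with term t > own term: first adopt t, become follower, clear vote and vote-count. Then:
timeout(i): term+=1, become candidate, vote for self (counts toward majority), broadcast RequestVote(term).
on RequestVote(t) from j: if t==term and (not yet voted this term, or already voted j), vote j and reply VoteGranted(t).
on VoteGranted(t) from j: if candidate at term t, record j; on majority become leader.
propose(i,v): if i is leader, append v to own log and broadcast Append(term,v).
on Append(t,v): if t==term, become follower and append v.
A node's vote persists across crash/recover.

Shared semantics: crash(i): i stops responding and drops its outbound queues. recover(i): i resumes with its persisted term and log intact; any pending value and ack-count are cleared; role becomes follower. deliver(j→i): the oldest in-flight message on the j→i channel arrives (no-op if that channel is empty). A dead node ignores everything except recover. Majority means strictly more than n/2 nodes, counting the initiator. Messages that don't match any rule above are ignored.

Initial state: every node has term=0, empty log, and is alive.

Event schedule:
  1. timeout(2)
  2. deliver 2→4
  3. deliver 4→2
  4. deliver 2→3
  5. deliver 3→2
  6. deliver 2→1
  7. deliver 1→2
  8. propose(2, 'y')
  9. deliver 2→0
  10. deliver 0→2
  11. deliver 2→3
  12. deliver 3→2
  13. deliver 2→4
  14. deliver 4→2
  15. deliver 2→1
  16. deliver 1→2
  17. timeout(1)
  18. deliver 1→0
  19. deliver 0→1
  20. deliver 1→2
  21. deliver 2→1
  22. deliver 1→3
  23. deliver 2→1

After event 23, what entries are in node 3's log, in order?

after 1 — timeout(2): n2:cand/t1/[-]
after 2 — deliver 2→4: n4:foll/t1/[-]
after 3 — deliver 4→2: ·
after 4 — deliver 2→3: n3:foll/t1/[-]
after 5 — deliver 3→2: n2:lead/t1/[-]
after 6 — deliver 2→1: n1:foll/t1/[-]
after 7 — deliver 1→2: ·
after 8 — propose(2,'y'): n2:lead/t1/[y]
after 9 — deliver 2→0: n0:foll/t1/[-]
after 10 — deliver 0→2: ·
after 11 — deliver 2→3: n3:foll/t1/[y]
after 12 — deliver 3→2: ·
after 13 — deliver 2→4: n4:foll/t1/[y]
after 14 — deliver 4→2: ·
after 15 — deliver 2→1: n1:foll/t1/[y]
after 16 — deliver 1→2: ·
after 17 — timeout(1): n1:cand/t2/[y]
after 18 — deliver 1→0: n0:foll/t2/[-]
after 19 — deliver 0→1: ·
after 20 — deliver 1→2: n2:foll/t2/[y]
after 21 — deliver 2→1: n1:lead/t2/[y]
after 22 — deliver 1→3: n3:foll/t2/[y]
after 23 — deliver 2→1: ·

y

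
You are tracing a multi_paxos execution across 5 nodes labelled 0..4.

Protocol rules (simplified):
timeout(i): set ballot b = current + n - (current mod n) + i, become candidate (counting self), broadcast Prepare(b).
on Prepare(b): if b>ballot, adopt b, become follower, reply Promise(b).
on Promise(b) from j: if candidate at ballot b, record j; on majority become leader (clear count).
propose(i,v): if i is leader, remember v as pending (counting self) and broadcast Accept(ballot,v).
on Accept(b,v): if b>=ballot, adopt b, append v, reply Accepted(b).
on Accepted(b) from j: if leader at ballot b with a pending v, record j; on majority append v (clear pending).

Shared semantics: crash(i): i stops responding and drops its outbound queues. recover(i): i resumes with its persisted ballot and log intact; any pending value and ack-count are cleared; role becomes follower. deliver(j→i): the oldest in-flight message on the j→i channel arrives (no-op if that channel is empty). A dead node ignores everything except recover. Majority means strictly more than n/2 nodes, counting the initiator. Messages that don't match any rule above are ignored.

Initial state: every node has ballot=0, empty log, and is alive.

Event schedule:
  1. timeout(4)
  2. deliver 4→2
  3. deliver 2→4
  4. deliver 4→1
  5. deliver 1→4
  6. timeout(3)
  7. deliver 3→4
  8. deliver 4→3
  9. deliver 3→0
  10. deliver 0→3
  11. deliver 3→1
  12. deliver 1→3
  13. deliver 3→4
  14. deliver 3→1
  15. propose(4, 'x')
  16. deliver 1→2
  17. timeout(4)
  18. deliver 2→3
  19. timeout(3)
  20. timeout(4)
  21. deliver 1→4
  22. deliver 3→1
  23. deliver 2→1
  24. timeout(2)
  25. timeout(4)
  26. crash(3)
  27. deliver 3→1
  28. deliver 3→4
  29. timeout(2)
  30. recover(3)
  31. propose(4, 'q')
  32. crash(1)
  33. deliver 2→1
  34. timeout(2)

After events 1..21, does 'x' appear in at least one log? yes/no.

no

1. timeout(4):  <4:cand b9 ->
2. deliver 4→2:  <2:foll b9 ->
3. deliver 2→4:  nop
4. deliver 4→1:  <1:foll b9 ->
5. deliver 1→4:  <4:lead b9 ->
6. timeout(3):  <3:cand b8 ->
7. deliver 3→4:  nop
8. deliver 4→3:  <3:foll b9 ->
9. deliver 3→0:  <0:foll b8 ->
10. deliver 0→3:  nop
11. deliver 3→1:  nop
12. deliver 1→3:  nop
13. deliver 3→4:  nop
14. deliver 3→1:  nop
15. propose(4,'x'):  nop
16. deliver 1→2:  nop
17. timeout(4):  <4:cand b14 ->
18. deliver 2→3:  nop
19. timeout(3):  <3:cand b13 ->
20. timeout(4):  <4:cand b19 ->
21. deliver 1→4:  nop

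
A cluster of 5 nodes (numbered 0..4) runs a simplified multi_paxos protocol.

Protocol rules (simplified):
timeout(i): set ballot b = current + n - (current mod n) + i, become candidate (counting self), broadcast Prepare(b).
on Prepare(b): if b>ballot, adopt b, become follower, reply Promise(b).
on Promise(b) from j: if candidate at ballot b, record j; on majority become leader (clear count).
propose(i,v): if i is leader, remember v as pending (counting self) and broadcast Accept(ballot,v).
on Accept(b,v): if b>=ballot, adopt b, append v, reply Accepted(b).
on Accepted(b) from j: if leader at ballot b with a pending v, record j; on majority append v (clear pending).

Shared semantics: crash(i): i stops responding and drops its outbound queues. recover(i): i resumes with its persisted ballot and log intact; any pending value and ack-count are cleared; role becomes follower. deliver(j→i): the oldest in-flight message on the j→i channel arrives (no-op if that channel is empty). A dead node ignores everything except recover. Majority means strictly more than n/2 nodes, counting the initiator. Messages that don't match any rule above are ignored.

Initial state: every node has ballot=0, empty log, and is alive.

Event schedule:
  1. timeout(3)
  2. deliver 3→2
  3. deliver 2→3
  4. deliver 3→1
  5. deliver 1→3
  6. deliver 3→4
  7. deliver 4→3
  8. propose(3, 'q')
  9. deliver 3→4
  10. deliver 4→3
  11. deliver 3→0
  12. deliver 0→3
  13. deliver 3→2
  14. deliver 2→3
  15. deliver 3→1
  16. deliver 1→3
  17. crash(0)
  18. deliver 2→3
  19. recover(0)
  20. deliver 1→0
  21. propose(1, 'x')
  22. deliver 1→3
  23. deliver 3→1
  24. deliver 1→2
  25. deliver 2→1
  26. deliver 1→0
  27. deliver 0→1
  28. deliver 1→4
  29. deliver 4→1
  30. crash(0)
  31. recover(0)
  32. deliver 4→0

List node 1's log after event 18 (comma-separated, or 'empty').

after 1 — timeout(3): n3:cand/b8/[-]
after 2 — deliver 3→2: n2:foll/b8/[-]
after 3 — deliver 2→3: ·
after 4 — deliver 3→1: n1:foll/b8/[-]
after 5 — deliver 1→3: n3:lead/b8/[-]
after 6 — deliver 3→4: n4:foll/b8/[-]
after 7 — deliver 4→3: ·
after 8 — propose(3,'q'): ·
after 9 — deliver 3→4: n4:foll/b8/[q]
after 10 — deliver 4→3: ·
after 11 — deliver 3→0: n0:foll/b8/[-]
after 12 — deliver 0→3: ·
after 13 — deliver 3→2: n2:foll/b8/[q]
after 14 — deliver 2→3: n3:lead/b8/[q]
after 15 — deliver 3→1: n1:foll/b8/[q]
after 16 — deliver 1→3: ·
after 17 — crash(0): n0:✗foll/b8/[-]
after 18 — deliver 2→3: ·

q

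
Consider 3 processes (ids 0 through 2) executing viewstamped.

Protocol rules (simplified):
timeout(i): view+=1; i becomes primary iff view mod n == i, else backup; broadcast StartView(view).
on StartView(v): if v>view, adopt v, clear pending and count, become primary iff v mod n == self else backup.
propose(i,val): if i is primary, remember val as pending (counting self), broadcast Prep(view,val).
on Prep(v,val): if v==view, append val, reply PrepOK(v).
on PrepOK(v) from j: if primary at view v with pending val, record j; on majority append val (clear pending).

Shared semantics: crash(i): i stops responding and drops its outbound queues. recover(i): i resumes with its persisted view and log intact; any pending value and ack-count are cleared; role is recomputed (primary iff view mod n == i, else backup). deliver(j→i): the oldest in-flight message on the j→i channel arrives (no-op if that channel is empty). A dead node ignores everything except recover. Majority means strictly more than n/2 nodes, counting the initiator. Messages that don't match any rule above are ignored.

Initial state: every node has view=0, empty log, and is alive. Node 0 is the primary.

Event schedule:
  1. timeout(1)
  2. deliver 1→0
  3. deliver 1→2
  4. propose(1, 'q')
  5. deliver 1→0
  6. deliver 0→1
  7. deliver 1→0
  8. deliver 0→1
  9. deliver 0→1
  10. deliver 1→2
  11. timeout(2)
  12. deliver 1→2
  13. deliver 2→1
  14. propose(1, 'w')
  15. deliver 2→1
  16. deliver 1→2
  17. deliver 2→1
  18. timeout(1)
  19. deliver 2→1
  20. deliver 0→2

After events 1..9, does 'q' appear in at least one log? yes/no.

step 1 timeout(1): 1={prim,v=1,log=-}
step 2 deliver 1→0: 0={back,v=1,log=-}
step 3 deliver 1→2: 2={back,v=1,log=-}
step 4 propose(1,'q'): —
step 5 deliver 1→0: 0={back,v=1,log=q}
step 6 deliver 0→1: 1={prim,v=1,log=q}
step 7 deliver 1→0: —
step 8 deliver 0→1: —
step 9 deliver 0→1: —

yes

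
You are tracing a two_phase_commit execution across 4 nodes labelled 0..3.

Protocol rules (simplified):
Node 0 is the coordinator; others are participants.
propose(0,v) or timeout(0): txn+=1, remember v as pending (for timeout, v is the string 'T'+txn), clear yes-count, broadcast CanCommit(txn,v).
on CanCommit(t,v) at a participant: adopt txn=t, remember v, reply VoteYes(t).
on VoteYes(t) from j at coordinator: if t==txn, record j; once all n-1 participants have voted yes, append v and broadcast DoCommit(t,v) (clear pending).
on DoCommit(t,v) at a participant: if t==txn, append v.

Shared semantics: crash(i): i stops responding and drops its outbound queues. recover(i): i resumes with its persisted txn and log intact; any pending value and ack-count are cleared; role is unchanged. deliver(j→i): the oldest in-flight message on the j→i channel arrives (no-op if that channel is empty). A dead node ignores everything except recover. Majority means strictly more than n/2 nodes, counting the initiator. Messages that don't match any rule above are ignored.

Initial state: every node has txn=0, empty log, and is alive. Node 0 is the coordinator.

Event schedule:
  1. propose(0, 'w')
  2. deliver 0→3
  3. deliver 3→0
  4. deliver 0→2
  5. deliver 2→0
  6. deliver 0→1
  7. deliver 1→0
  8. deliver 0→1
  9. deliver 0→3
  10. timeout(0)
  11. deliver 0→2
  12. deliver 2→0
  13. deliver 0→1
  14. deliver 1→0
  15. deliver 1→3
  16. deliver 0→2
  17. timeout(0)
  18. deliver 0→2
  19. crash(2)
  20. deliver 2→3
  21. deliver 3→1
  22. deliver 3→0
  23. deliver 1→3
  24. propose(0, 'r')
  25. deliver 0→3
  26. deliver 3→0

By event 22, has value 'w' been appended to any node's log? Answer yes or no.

step 1 propose(0,'w'): 0={coor,t=1,log=-}
step 2 deliver 0→3: 3={part,t=1,log=-}
step 3 deliver 3→0: —
step 4 deliver 0→2: 2={part,t=1,log=-}
step 5 deliver 2→0: —
step 6 deliver 0→1: 1={part,t=1,log=-}
step 7 deliver 1→0: 0={coor,t=1,log=w}
step 8 deliver 0→1: 1={part,t=1,log=w}
step 9 deliver 0→3: 3={part,t=1,log=w}
step 10 timeout(0): 0={coor,t=2,log=w}
step 11 deliver 0→2: 2={part,t=1,log=w}
step 12 deliver 2→0: —
step 13 deliver 0→1: 1={part,t=2,log=w}
step 14 deliver 1→0: —
step 15 deliver 1→3: —
step 16 deliver 0→2: 2={part,t=2,log=w}
step 17 timeout(0): 0={coor,t=3,log=w}
step 18 deliver 0→2: 2={part,t=3,log=w}
step 19 crash(2): 2={✗part,t=3,log=w}
step 20 deliver 2→3: —
step 21 deliver 3→1: —
step 22 deliver 3→0: —

yes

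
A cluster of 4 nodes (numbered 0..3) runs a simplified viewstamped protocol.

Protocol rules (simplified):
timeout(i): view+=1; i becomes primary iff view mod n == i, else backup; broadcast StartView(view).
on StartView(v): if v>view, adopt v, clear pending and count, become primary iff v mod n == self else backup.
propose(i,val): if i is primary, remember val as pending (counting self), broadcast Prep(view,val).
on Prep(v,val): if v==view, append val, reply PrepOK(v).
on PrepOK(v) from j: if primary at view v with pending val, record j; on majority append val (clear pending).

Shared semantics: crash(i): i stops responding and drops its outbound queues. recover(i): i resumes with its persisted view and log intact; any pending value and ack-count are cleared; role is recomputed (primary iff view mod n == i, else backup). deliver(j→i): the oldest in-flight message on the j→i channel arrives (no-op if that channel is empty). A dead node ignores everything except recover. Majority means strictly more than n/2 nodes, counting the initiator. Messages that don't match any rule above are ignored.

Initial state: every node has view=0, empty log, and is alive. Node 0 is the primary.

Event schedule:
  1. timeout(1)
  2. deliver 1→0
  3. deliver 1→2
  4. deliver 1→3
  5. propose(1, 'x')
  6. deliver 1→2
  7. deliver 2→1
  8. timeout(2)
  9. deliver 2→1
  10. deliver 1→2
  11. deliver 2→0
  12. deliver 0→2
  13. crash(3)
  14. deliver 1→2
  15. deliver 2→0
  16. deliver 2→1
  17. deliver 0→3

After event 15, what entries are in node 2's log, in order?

1. timeout(1):  <1:prim v1 ->
2. deliver 1→0:  <0:back v1 ->
3. deliver 1→2:  <2:back v1 ->
4. deliver 1→3:  <3:back v1 ->
5. propose(1,'x'):  nop
6. deliver 1→2:  <2:back v1 x>
7. deliver 2→1:  nop
8. timeout(2):  <2:prim v2 x>
9. deliver 2→1:  <1:back v2 ->
10. deliver 1→2:  nop
11. deliver 2→0:  <0:back v2 ->
12. deliver 0→2:  nop
13. crash(3):  <3:✗back v1 ->
14. deliver 1→2:  nop
15. deliver 2→0:  nop

x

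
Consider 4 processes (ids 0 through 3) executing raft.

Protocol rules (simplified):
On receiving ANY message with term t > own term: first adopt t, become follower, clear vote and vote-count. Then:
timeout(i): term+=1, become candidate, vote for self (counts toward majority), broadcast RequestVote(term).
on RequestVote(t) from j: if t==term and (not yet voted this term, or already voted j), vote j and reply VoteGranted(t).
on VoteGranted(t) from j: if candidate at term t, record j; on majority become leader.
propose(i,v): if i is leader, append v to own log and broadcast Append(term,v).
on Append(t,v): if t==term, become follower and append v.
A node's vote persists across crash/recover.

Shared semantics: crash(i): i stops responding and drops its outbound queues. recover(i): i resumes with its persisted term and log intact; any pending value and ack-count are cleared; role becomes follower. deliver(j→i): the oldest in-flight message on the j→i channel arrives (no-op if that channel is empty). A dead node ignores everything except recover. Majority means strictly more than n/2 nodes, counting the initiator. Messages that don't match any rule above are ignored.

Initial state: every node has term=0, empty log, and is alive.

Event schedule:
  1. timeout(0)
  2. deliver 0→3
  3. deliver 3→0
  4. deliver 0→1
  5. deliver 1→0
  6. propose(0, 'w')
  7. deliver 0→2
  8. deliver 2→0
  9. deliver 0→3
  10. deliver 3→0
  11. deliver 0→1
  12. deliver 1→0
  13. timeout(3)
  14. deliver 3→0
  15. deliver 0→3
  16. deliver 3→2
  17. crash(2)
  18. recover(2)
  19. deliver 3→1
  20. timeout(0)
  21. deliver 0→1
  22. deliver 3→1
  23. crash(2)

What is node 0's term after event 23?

1. timeout(0):  <0:cand t1 ->
2. deliver 0→3:  <3:foll t1 ->
3. deliver 3→0:  nop
4. deliver 0→1:  <1:foll t1 ->
5. deliver 1→0:  <0:lead t1 ->
6. propose(0,'w'):  <0:lead t1 w>
7. deliver 0→2:  <2:foll t1 ->
8. deliver 2→0:  nop
9. deliver 0→3:  <3:foll t1 w>
10. deliver 3→0:  nop
11. deliver 0→1:  <1:foll t1 w>
12. deliver 1→0:  nop
13. timeout(3):  <3:cand t2 w>
14. deliver 3→0:  <0:foll t2 w>
15. deliver 0→3:  nop
16. deliver 3→2:  <2:foll t2 ->
17. crash(2):  <2:✗foll t2 ->
18. recover(2):  <2:foll t2 ->
19. deliver 3→1:  <1:foll t2 w>
20. timeout(0):  <0:cand t3 w>
21. deliver 0→1:  <1:foll t3 w>
22. deliver 3→1:  nop
23. crash(2):  <2:✗foll t2 ->

3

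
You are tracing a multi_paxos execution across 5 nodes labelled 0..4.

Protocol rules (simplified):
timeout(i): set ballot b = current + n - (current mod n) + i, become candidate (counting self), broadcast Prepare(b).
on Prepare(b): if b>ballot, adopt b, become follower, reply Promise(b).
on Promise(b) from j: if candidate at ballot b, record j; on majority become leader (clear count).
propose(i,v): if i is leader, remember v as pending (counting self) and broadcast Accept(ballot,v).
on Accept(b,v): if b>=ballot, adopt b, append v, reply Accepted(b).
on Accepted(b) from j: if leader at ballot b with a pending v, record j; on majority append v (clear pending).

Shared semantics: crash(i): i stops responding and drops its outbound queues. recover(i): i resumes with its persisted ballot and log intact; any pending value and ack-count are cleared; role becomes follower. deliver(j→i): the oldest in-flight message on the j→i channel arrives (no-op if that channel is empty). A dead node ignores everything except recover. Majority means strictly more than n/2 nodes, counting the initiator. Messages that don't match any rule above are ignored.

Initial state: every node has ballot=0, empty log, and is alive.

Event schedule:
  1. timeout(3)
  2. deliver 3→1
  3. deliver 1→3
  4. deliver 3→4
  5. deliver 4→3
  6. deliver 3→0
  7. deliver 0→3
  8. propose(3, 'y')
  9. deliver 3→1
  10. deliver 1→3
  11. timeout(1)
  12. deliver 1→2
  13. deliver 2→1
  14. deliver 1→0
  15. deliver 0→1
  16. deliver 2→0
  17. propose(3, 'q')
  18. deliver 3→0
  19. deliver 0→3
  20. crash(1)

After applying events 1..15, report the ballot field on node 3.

step 1 timeout(3): 3={cand,b=8,log=-}
step 2 deliver 3→1: 1={foll,b=8,log=-}
step 3 deliver 1→3: —
step 4 deliver 3→4: 4={foll,b=8,log=-}
step 5 deliver 4→3: 3={lead,b=8,log=-}
step 6 deliver 3→0: 0={foll,b=8,log=-}
step 7 deliver 0→3: —
step 8 propose(3,'y'): —
step 9 deliver 3→1: 1={foll,b=8,log=y}
step 10 deliver 1→3: —
step 11 timeout(1): 1={cand,b=11,log=y}
step 12 deliver 1→2: 2={foll,b=11,log=-}
step 13 deliver 2→1: —
step 14 deliver 1→0: 0={foll,b=11,log=-}
step 15 deliver 0→1: 1={lead,b=11,log=y}

8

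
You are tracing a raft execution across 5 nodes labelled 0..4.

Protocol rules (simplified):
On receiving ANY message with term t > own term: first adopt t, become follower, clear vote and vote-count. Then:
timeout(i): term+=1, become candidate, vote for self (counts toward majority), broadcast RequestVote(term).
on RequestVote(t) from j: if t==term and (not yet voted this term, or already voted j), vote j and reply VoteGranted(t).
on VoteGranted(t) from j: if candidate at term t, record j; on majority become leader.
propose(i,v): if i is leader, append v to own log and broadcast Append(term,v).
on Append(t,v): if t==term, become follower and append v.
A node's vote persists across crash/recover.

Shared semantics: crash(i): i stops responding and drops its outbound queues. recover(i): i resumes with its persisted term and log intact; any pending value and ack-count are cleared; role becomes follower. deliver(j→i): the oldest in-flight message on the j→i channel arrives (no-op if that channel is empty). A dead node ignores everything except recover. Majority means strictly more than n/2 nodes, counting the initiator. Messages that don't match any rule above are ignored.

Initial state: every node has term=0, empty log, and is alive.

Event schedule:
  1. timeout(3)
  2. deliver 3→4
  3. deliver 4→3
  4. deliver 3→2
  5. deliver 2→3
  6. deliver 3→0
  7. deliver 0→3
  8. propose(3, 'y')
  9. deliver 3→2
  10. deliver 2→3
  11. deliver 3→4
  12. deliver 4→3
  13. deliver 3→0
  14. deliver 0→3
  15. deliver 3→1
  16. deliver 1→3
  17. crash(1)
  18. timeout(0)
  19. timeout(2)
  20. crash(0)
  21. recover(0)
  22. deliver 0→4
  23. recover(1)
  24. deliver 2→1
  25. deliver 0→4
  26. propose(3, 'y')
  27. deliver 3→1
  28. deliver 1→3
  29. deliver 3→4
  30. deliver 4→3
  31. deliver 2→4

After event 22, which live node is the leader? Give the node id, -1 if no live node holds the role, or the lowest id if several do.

3

[1] timeout(3) → N3(cand t1 [-])
[2] deliver 3→4 → N4(foll t1 [-])
[3] deliver 4→3 → ∅
[4] deliver 3→2 → N2(foll t1 [-])
[5] deliver 2→3 → N3(lead t1 [-])
[6] deliver 3→0 → N0(foll t1 [-])
[7] deliver 0→3 → ∅
[8] propose(3,'y') → N3(lead t1 [y])
[9] deliver 3→2 → N2(foll t1 [y])
[10] deliver 2→3 → ∅
[11] deliver 3→4 → N4(foll t1 [y])
[12] deliver 4→3 → ∅
[13] deliver 3→0 → N0(foll t1 [y])
[14] deliver 0→3 → ∅
[15] deliver 3→1 → N1(foll t1 [-])
[16] deliver 1→3 → ∅
[17] crash(1) → N1(✗foll t1 [-])
[18] timeout(0) → N0(cand t2 [y])
[19] timeout(2) → N2(cand t2 [y])
[20] crash(0) → N0(✗cand t2 [y])
[21] recover(0) → N0(foll t2 [y])
[22] deliver 0→4 → ∅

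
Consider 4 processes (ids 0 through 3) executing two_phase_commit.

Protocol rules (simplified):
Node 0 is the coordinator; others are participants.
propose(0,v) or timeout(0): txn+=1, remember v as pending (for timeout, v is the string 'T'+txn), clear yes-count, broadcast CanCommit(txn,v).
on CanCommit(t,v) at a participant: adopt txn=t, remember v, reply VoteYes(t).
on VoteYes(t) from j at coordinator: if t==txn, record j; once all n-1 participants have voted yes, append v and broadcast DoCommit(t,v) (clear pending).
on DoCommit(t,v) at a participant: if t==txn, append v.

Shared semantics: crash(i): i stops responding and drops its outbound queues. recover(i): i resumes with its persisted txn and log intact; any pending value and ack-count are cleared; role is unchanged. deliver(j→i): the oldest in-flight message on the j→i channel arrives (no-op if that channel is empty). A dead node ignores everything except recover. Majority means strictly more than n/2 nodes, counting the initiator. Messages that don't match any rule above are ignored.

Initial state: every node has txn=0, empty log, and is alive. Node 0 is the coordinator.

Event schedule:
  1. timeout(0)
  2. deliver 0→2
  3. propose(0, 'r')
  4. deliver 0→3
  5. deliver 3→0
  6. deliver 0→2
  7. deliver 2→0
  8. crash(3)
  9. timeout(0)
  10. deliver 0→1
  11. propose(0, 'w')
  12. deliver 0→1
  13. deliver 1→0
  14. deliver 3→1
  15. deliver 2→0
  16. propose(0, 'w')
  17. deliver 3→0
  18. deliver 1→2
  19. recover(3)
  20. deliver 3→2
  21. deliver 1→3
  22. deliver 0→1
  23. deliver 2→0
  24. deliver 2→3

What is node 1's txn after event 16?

step 1 timeout(0): 0={coor,t=1,log=-}
step 2 deliver 0→2: 2={part,t=1,log=-}
step 3 propose(0,'r'): 0={coor,t=2,log=-}
step 4 deliver 0→3: 3={part,t=1,log=-}
step 5 deliver 3→0: —
step 6 deliver 0→2: 2={part,t=2,log=-}
step 7 deliver 2→0: —
step 8 crash(3): 3={✗part,t=1,log=-}
step 9 timeout(0): 0={coor,t=3,log=-}
step 10 deliver 0→1: 1={part,t=1,log=-}
step 11 propose(0,'w'): 0={coor,t=4,log=-}
step 12 deliver 0→1: 1={part,t=2,log=-}
step 13 deliver 1→0: —
step 14 deliver 3→1: —
step 15 deliver 2→0: —
step 16 propose(0,'w'): 0={coor,t=5,log=-}

2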